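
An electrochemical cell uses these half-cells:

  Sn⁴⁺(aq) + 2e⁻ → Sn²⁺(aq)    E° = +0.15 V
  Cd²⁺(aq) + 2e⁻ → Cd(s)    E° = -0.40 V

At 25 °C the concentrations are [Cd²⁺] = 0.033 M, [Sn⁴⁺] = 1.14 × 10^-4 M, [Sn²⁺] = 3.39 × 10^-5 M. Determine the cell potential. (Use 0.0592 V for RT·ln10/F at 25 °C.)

0.609 V

The Sn⁴⁺/Sn²⁺ couple has the higher reduction potential and acts as the cathode, so E°_cell = +0.15 − (-0.40) = 0.55 V.
Balancing electrons gives n = 2; the reaction quotient is Q = [Cd²⁺]·[Sn²⁺]/[Sn⁴⁺] = 0.00981.
At 25 °C, E = E° − (0.0592/n) log Q = 0.55 − (0.0592/2)(-2.008) = 0.550 + 0.059 = 0.609 V.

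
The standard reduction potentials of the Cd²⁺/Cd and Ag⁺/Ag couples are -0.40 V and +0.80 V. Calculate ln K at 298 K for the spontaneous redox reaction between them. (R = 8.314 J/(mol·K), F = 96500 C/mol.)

ln K = 93.5

E°_cell = +0.80 − (-0.40) = 1.20 V, with n = 2 electrons transferred.
At equilibrium E = 0, so the Nernst equation gives ln K = nFE°/RT = (2)(96500)(1.20)/((8.314)(298)) = 93.48.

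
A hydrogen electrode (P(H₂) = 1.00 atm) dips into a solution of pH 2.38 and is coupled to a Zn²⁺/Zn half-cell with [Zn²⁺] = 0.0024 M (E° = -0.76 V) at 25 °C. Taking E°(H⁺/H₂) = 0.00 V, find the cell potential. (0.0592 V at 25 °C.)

0.70 V

The hydrogen couple is the cathode, so E°_cell = 0.76 V; n = 2.
[H⁺] = 10^(−2.38) = 0.0042 M, and Q = [Zn²⁺]·P(H₂) / [H⁺]^2 = 138.
E = E° − (0.0592/2) log Q = 0.76 − (0.0592/2)(2.140) = 0.697 V.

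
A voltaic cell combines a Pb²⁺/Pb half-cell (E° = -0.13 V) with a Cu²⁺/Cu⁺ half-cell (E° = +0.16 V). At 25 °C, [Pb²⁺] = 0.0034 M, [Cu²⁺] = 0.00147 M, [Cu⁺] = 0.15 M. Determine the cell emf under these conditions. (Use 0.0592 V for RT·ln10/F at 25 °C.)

The Cu²⁺/Cu⁺ couple has the higher reduction potential and acts as the cathode, so E°_cell = +0.16 − (-0.13) = 0.29 V.
Balancing electrons gives n = 2; the reaction quotient is Q = [Pb²⁺]·[Cu⁺]^2/[Cu²⁺]^2 = 35.4.
At 25 °C, E = E° − (0.0592/n) log Q = 0.29 − (0.0592/2)(1.549) = 0.290 − 0.046 = 0.244 V.

0.244 V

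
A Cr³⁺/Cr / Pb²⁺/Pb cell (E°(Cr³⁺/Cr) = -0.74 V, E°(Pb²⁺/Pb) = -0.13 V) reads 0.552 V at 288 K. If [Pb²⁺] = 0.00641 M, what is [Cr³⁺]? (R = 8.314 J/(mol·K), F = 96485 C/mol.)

From the Nernst equation, ln Q = nF(E° − E)/RT = 6×96485×(0.61 − 0.552)/(8.314×288) = 14.023, so Q = 1.23 × 10^6.
With Q = [Cr³⁺]^2/[Pb²⁺]^3 and the known concentrations, [Cr³⁺]^2 in the numerator gives [Cr³⁺] = 0.57 M.

0.57 M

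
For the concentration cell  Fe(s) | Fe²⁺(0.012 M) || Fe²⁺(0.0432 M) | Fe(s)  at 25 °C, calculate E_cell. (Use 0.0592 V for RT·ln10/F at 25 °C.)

Both half-cells are Fe²⁺/Fe, so E°_cell = 0. The concentrated side is the cathode; the cell reaction moves Fe²⁺ from high to low concentration with n = 2.
Q = [Fe²⁺]_dilute/[Fe²⁺]_conc = 0.012/0.0432 = 0.278.
E = 0 − (0.0592/2) log Q = −(0.0592/2)(-0.556) = 0.0165 V.

0.016 V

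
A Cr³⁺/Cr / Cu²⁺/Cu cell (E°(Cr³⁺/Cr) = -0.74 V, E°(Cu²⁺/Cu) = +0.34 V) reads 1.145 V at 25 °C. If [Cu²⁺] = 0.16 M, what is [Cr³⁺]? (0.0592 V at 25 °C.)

3.3 × 10^-5 M

From the Nernst equation, log Q = n(E° − E)/0.0592 = 6(1.08 − 1.145)/0.0592 = -6.588, so Q = 2.58 × 10^-7.
With Q = [Cr³⁺]^2/[Cu²⁺]^3 and the known concentrations, [Cr³⁺]^2 in the numerator gives [Cr³⁺] = 3.3 × 10^-5 M.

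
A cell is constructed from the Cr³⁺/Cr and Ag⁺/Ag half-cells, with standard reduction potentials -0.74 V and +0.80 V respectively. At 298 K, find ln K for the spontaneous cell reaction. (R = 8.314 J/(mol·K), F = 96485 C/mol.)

ln K = 179.9

E°_cell = +0.80 − (-0.74) = 1.54 V, with n = 3 electrons transferred.
At equilibrium E = 0, so the Nernst equation gives ln K = nFE°/RT = (3)(96485)(1.54)/((8.314)(298)) = 179.92.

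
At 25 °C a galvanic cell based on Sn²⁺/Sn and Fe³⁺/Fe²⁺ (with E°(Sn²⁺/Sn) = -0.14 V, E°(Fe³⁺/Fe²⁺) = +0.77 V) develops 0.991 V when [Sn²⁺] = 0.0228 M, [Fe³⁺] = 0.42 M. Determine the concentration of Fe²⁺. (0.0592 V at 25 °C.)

From the Nernst equation, log Q = n(E° − E)/0.0592 = 2(0.91 − 0.991)/0.0592 = -2.736, so Q = 0.00183.
With Q = [Sn²⁺]·[Fe²⁺]^2/[Fe³⁺]^2 and the known concentrations, [Fe²⁺]^2 in the numerator gives [Fe²⁺] = 0.12 M.

0.12 M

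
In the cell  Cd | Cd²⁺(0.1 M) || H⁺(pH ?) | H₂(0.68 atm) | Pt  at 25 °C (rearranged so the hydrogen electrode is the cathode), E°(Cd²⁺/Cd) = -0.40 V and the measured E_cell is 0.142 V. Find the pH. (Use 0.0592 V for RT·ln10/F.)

E°_cell = 0.40 V and n = 2.
log Q = n(E° − E)/0.0592 = 2×(0.40 − 0.142)/0.0592 = 8.716.
With Q = [Cd²⁺]·P(H₂) / [H⁺]^2, solving for [H⁺] gives log[H⁺] = -4.942, so pH = 4.94.

pH = 4.94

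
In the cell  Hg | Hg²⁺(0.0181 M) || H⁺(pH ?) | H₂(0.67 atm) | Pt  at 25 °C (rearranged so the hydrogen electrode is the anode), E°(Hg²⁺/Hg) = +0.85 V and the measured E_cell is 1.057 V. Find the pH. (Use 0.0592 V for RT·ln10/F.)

E°_cell = 0.85 V and n = 2.
log Q = n(E° − E)/0.0592 = 2×(0.85 − 1.057)/0.0592 = -6.993.
With Q = [H⁺]^2 / ([Hg²⁺]·P(H₂)), solving for [H⁺] gives log[H⁺] = -4.455, so pH = 4.45.

pH = 4.45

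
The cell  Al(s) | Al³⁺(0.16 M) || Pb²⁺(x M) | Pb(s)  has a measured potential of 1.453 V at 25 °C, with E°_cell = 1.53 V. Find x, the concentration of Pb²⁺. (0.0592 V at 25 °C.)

7.4 × 10^-4 M

From the Nernst equation, log Q = n(E° − E)/0.0592 = 6(1.53 − 1.453)/0.0592 = 7.804, so Q = 6.37 × 10^7.
With Q = [Al³⁺]^2/[Pb²⁺]^3 and the known concentrations, [Pb²⁺]^3 in the denominator gives [Pb²⁺] = 7.4 × 10^-4 M.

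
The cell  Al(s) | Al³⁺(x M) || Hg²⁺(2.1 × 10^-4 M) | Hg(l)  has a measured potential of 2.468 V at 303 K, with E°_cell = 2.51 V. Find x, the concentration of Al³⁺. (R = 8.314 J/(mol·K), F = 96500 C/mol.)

3.8 × 10^-4 M

From the Nernst equation, ln Q = nF(E° − E)/RT = 6×96500×(2.51 − 2.468)/(8.314×303) = 9.653, so Q = 1.56 × 10^4.
With Q = [Al³⁺]^2/[Hg²⁺]^3 and the known concentrations, [Al³⁺]^2 in the numerator gives [Al³⁺] = 3.8 × 10^-4 M.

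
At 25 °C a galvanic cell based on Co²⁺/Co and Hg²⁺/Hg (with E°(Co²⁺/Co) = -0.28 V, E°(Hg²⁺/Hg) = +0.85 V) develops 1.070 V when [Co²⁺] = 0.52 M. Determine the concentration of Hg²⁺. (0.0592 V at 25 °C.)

0.0049 M

From the Nernst equation, log Q = n(E° − E)/0.0592 = 2(1.13 − 1.070)/0.0592 = 2.027, so Q = 106.
With Q = [Co²⁺]/[Hg²⁺] and the known concentrations, [Hg²⁺] in the denominator gives [Hg²⁺] = 0.0049 M.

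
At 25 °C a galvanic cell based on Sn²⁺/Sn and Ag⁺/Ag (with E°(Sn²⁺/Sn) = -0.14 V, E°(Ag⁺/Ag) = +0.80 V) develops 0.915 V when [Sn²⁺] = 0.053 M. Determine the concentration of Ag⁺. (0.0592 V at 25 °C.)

From the Nernst equation, log Q = n(E° − E)/0.0592 = 2(0.94 − 0.915)/0.0592 = 0.845, so Q = 6.99.
With Q = [Sn²⁺]/[Ag⁺]^2 and the known concentrations, [Ag⁺]^2 in the denominator gives [Ag⁺] = 0.087 M.

0.087 M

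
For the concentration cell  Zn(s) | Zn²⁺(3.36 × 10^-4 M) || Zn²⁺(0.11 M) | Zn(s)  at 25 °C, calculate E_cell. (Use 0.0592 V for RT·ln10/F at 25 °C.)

0.074 V

Both half-cells are Zn²⁺/Zn, so E°_cell = 0. The concentrated side is the cathode; the cell reaction moves Zn²⁺ from high to low concentration with n = 2.
Q = [Zn²⁺]_dilute/[Zn²⁺]_conc = 3.36 × 10^-4/0.11 = 0.00305.
E = 0 − (0.0592/2) log Q = −(0.0592/2)(-2.515) = 0.0744 V.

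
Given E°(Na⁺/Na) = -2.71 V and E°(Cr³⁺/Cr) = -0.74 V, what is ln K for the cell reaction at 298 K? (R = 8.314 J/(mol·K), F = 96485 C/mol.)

E°_cell = -0.74 − (-2.71) = 1.97 V, with n = 3 electrons transferred.
At equilibrium E = 0, so the Nernst equation gives ln K = nFE°/RT = (3)(96485)(1.97)/((8.314)(298)) = 230.16.

ln K = 230.2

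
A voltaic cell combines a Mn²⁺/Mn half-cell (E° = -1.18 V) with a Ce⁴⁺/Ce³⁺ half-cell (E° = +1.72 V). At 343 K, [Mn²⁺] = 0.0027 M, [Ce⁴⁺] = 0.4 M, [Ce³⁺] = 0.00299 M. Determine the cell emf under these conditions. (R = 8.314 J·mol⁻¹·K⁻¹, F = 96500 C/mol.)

3.13 V

The Ce⁴⁺/Ce³⁺ couple has the higher reduction potential and acts as the cathode, so E°_cell = +1.72 − (-1.18) = 2.90 V.
Balancing electrons gives n = 2; the reaction quotient is Q = [Mn²⁺]·[Ce³⁺]^2/[Ce⁴⁺]^2 = 1.51 × 10^-7.
E = E° − (RT/nF) ln Q = 2.90 − (8.314×343)/(2×96500) × (-15.707) = 2.900 + 0.232 = 3.132 V.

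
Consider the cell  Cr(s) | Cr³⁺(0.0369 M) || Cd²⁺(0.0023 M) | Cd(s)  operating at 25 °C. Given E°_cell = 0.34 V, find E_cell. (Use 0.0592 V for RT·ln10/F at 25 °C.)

Balancing electrons gives n = 6; the reaction quotient is Q = [Cr³⁺]^2/[Cd²⁺]^3 = 1.12 × 10^5.
At 25 °C, E = E° − (0.0592/n) log Q = 0.34 − (0.0592/6)(5.049) = 0.340 − 0.050 = 0.290 V.

0.290 V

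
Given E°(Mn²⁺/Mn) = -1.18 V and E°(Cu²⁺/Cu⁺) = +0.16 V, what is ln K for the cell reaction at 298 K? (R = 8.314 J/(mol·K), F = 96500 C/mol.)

ln K = 104.4

E°_cell = +0.16 − (-1.18) = 1.34 V, with n = 2 electrons transferred.
At equilibrium E = 0, so the Nernst equation gives ln K = nFE°/RT = (2)(96500)(1.34)/((8.314)(298)) = 104.38.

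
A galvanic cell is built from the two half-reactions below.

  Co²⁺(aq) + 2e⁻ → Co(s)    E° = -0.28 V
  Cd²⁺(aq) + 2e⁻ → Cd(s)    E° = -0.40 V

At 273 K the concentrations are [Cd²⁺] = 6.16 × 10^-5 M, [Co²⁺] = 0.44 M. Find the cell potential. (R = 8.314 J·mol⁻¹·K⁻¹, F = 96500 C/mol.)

The Co²⁺/Co couple has the higher reduction potential and acts as the cathode, so E°_cell = -0.28 − (-0.40) = 0.12 V.
Balancing electrons gives n = 2; the reaction quotient is Q = [Cd²⁺]/[Co²⁺] = 1.4 × 10^-4.
E = E° − (RT/nF) ln Q = 0.12 − (8.314×273)/(2×96500) × (-8.874) = 0.120 + 0.104 = 0.224 V.

0.224 V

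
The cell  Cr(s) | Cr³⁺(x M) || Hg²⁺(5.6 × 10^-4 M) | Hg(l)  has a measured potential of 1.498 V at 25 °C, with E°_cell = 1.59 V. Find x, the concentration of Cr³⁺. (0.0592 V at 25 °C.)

From the Nernst equation, log Q = n(E° − E)/0.0592 = 6(1.59 − 1.498)/0.0592 = 9.324, so Q = 2.11 × 10^9.
With Q = [Cr³⁺]^2/[Hg²⁺]^3 and the known concentrations, [Cr³⁺]^2 in the numerator gives [Cr³⁺] = 0.61 M.

0.61 M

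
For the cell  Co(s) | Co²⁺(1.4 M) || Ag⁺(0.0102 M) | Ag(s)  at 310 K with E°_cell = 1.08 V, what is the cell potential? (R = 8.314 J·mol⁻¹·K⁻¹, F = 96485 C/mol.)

Balancing electrons gives n = 2; the reaction quotient is Q = [Co²⁺]/[Ag⁺]^2 = 1.35 × 10^4.
E = E° − (RT/nF) ln Q = 1.08 − (8.314×310)/(2×96485) × (9.507) = 1.080 − 0.127 = 0.953 V.

0.953 V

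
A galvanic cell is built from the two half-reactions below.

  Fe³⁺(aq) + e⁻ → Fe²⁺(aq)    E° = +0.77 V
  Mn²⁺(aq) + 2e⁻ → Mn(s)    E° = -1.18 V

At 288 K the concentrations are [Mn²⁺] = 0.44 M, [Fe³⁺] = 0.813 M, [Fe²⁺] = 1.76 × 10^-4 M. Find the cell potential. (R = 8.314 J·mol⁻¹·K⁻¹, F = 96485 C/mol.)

The Fe³⁺/Fe²⁺ couple has the higher reduction potential and acts as the cathode, so E°_cell = +0.77 − (-1.18) = 1.95 V.
Balancing electrons gives n = 2; the reaction quotient is Q = [Mn²⁺]·[Fe²⁺]^2/[Fe³⁺]^2 = 2.06 × 10^-8.
E = E° − (RT/nF) ln Q = 1.95 − (8.314×288)/(2×96485) × (-17.697) = 1.950 + 0.220 = 2.170 V.

2.17 V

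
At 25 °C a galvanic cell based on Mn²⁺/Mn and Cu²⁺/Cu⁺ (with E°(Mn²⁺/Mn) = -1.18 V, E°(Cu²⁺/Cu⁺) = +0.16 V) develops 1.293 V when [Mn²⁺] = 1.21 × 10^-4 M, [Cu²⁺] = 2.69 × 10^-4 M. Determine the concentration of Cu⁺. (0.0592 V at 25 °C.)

From the Nernst equation, log Q = n(E° − E)/0.0592 = 2(1.34 − 1.293)/0.0592 = 1.588, so Q = 38.7.
With Q = [Mn²⁺]·[Cu⁺]^2/[Cu²⁺]^2 and the known concentrations, [Cu⁺]^2 in the numerator gives [Cu⁺] = 0.15 M.

0.15 M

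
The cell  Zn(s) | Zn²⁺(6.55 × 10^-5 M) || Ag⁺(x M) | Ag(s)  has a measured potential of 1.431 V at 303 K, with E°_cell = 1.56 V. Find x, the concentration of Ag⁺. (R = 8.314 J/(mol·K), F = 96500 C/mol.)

5.8 × 10^-5 M

From the Nernst equation, ln Q = nF(E° − E)/RT = 2×96500×(1.56 − 1.431)/(8.314×303) = 9.883, so Q = 1.96 × 10^4.
With Q = [Zn²⁺]/[Ag⁺]^2 and the known concentrations, [Ag⁺]^2 in the denominator gives [Ag⁺] = 5.8 × 10^-5 M.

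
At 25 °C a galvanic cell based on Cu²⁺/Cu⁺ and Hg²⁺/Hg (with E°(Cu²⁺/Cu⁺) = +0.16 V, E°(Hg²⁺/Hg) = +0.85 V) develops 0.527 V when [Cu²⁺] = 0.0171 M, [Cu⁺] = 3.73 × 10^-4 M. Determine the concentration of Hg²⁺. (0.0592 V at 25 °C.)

From the Nernst equation, log Q = n(E° − E)/0.0592 = 2(0.69 − 0.527)/0.0592 = 5.507, so Q = 3.21 × 10^5.
With Q = [Cu²⁺]^2/([Cu⁺]^2·[Hg²⁺]) and the known concentrations, [Hg²⁺] in the denominator gives [Hg²⁺] = 0.0065 M.

0.0065 M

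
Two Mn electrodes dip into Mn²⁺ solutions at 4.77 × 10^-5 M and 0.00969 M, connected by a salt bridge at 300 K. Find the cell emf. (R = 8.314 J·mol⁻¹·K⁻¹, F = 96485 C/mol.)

Both half-cells are Mn²⁺/Mn, so E°_cell = 0. The concentrated side is the cathode; the cell reaction moves Mn²⁺ from high to low concentration with n = 2.
Q = [Mn²⁺]_dilute/[Mn²⁺]_conc = 4.77 × 10^-5/0.00969 = 0.00492.
E = 0 − (RT/nF) ln Q = −((8.314×300)/(2×96485))(-5.314) = 0.0687 V.

0.069 V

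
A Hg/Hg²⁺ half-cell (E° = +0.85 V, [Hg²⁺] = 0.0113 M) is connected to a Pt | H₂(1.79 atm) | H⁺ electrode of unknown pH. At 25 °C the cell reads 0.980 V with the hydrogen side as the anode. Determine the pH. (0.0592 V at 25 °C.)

pH = 3.04

E°_cell = 0.85 V and n = 2.
log Q = n(E° − E)/0.0592 = 2×(0.85 − 0.980)/0.0592 = -4.392.
With Q = [H⁺]^2 / ([Hg²⁺]·P(H₂)), solving for [H⁺] gives log[H⁺] = -3.043, so pH = 3.04.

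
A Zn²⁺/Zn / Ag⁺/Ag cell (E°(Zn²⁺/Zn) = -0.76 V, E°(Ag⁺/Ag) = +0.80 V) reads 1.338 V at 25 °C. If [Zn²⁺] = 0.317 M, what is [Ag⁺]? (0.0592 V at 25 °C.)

From the Nernst equation, log Q = n(E° − E)/0.0592 = 2(1.56 − 1.338)/0.0592 = 7.500, so Q = 3.16 × 10^7.
With Q = [Zn²⁺]/[Ag⁺]^2 and the known concentrations, [Ag⁺]^2 in the denominator gives [Ag⁺] = 1 × 10^-4 M.

1 × 10^-4 M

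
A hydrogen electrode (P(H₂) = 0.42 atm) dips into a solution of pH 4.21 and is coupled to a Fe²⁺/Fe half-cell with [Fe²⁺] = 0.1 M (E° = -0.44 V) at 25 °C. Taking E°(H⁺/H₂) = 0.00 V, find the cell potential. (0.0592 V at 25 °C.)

0.23 V

The hydrogen couple is the cathode, so E°_cell = 0.44 V; n = 2.
[H⁺] = 10^(−4.21) = 6.2 × 10^-5 M, and Q = [Fe²⁺]·P(H₂) / [H⁺]^2 = 1.1 × 10^7.
E = E° − (0.0592/2) log Q = 0.44 − (0.0592/2)(7.043) = 0.232 V.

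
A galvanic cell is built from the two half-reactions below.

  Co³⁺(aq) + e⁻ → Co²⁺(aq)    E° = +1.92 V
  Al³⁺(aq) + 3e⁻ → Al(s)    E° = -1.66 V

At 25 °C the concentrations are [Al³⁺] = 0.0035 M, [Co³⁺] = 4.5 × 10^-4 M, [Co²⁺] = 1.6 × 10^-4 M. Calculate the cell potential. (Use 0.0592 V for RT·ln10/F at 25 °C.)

The Co³⁺/Co²⁺ couple has the higher reduction potential and acts as the cathode, so E°_cell = +1.92 − (-1.66) = 3.58 V.
Balancing electrons gives n = 3; the reaction quotient is Q = [Al³⁺]·[Co²⁺]^3/[Co³⁺]^3 = 1.57 × 10^-4.
At 25 °C, E = E° − (0.0592/n) log Q = 3.58 − (0.0592/3)(-3.803) = 3.580 + 0.075 = 3.655 V.

3.66 V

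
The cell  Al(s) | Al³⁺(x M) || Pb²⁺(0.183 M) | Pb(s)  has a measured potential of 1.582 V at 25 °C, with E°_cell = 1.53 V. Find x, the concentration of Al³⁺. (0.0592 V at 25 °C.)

From the Nernst equation, log Q = n(E° − E)/0.0592 = 6(1.53 − 1.582)/0.0592 = -5.270, so Q = 5.37 × 10^-6.
With Q = [Al³⁺]^2/[Pb²⁺]^3 and the known concentrations, [Al³⁺]^2 in the numerator gives [Al³⁺] = 1.8 × 10^-4 M.

1.8 × 10^-4 M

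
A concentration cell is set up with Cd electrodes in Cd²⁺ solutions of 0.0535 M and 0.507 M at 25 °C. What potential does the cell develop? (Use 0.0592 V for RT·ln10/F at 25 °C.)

Both half-cells are Cd²⁺/Cd, so E°_cell = 0. The concentrated side is the cathode; the cell reaction moves Cd²⁺ from high to low concentration with n = 2.
Q = [Cd²⁺]_dilute/[Cd²⁺]_conc = 0.0535/0.507 = 0.106.
E = 0 − (0.0592/2) log Q = −(0.0592/2)(-0.977) = 0.0289 V.

0.029 V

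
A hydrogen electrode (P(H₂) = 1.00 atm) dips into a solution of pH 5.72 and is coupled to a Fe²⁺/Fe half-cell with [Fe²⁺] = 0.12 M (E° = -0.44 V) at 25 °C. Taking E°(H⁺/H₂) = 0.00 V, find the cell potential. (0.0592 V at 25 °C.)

The hydrogen couple is the cathode, so E°_cell = 0.44 V; n = 2.
[H⁺] = 10^(−5.72) = 1.9 × 10^-6 M, and Q = [Fe²⁺]·P(H₂) / [H⁺]^2 = 3.31 × 10^10.
E = E° − (0.0592/2) log Q = 0.44 − (0.0592/2)(10.519) = 0.129 V.

0.13 V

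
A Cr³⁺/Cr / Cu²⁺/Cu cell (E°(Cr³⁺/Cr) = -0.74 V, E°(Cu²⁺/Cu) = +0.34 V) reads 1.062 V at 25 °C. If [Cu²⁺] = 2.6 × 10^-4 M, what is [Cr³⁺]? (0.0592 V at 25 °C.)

3.4 × 10^-5 M

From the Nernst equation, log Q = n(E° − E)/0.0592 = 6(1.08 − 1.062)/0.0592 = 1.824, so Q = 66.7.
With Q = [Cr³⁺]^2/[Cu²⁺]^3 and the known concentrations, [Cr³⁺]^2 in the numerator gives [Cr³⁺] = 3.4 × 10^-5 M.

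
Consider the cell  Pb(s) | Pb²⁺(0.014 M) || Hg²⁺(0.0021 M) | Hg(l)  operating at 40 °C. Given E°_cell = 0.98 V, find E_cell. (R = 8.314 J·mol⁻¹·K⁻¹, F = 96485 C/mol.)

0.954 V

Balancing electrons gives n = 2; the reaction quotient is Q = [Pb²⁺]/[Hg²⁺] = 6.67.
E = E° − (RT/nF) ln Q = 0.98 − (8.314×313)/(2×96485) × (1.897) = 0.980 − 0.026 = 0.954 V.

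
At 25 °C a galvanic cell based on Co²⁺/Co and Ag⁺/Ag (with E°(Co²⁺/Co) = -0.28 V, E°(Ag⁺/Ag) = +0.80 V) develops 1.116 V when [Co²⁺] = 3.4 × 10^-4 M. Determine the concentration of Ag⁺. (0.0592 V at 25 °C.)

0.075 M

From the Nernst equation, log Q = n(E° − E)/0.0592 = 2(1.08 − 1.116)/0.0592 = -1.216, so Q = 0.0608.
With Q = [Co²⁺]/[Ag⁺]^2 and the known concentrations, [Ag⁺]^2 in the denominator gives [Ag⁺] = 0.075 M.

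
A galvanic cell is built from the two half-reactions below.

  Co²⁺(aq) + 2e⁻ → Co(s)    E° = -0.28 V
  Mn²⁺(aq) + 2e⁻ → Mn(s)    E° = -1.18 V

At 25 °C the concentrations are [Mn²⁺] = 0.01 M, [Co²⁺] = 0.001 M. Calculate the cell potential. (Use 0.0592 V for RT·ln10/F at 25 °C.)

The Co²⁺/Co couple has the higher reduction potential and acts as the cathode, so E°_cell = -0.28 − (-1.18) = 0.90 V.
Balancing electrons gives n = 2; the reaction quotient is Q = [Mn²⁺]/[Co²⁺] = 10.0.
At 25 °C, E = E° − (0.0592/n) log Q = 0.90 − (0.0592/2)(1.000) = 0.900 − 0.030 = 0.870 V.

0.870 V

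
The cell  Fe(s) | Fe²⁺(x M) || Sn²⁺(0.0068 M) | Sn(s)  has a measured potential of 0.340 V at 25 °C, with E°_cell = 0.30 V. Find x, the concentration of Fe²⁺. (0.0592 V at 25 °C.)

3 × 10^-4 M

From the Nernst equation, log Q = n(E° − E)/0.0592 = 2(0.30 − 0.340)/0.0592 = -1.351, so Q = 0.0445.
With Q = [Fe²⁺]/[Sn²⁺] and the known concentrations, [Fe²⁺] in the numerator gives [Fe²⁺] = 3 × 10^-4 M.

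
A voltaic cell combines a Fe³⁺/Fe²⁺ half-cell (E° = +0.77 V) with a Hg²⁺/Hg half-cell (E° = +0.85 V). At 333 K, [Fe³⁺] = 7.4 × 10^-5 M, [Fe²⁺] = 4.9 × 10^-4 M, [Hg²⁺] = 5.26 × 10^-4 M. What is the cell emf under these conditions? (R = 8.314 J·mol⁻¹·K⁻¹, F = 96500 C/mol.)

The Hg²⁺/Hg couple has the higher reduction potential and acts as the cathode, so E°_cell = +0.85 − (+0.77) = 0.08 V.
Balancing electrons gives n = 2; the reaction quotient is Q = [Fe³⁺]^2/([Fe²⁺]^2·[Hg²⁺]) = 43.4.
E = E° − (RT/nF) ln Q = 0.08 − (8.314×333)/(2×96500) × (3.770) = 0.080 − 0.054 = 0.026 V.

0.026 V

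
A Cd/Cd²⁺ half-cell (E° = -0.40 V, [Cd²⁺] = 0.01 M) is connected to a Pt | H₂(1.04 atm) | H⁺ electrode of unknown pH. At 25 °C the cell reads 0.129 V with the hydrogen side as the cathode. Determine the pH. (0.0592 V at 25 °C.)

pH = 5.57

E°_cell = 0.40 V and n = 2.
log Q = n(E° − E)/0.0592 = 2×(0.40 − 0.129)/0.0592 = 9.155.
With Q = [Cd²⁺]·P(H₂) / [H⁺]^2, solving for [H⁺] gives log[H⁺] = -5.569, so pH = 5.57.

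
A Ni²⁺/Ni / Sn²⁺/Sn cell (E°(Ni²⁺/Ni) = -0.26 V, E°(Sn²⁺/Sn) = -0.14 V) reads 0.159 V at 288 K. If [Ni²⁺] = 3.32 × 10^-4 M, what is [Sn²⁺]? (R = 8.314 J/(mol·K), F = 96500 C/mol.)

0.0077 M

From the Nernst equation, ln Q = nF(E° − E)/RT = 2×96500×(0.12 − 0.159)/(8.314×288) = -3.144, so Q = 0.0431.
With Q = [Ni²⁺]/[Sn²⁺] and the known concentrations, [Sn²⁺] in the denominator gives [Sn²⁺] = 0.0077 M.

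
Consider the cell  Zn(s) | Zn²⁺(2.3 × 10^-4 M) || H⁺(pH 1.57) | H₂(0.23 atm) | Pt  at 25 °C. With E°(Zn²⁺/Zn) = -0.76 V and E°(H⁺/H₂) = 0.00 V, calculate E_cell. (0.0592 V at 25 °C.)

0.79 V

The hydrogen couple is the cathode, so E°_cell = 0.76 V; n = 2.
[H⁺] = 10^(−1.57) = 0.027 M, and Q = [Zn²⁺]·P(H₂) / [H⁺]^2 = 0.0730.
E = E° − (0.0592/2) log Q = 0.76 − (0.0592/2)(-1.137) = 0.794 V.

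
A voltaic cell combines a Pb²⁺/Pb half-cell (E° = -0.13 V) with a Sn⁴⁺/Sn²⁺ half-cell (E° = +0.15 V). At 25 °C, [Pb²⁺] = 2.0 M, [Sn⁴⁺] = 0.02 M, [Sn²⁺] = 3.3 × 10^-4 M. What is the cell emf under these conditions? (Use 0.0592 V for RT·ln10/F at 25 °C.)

0.324 V

The Sn⁴⁺/Sn²⁺ couple has the higher reduction potential and acts as the cathode, so E°_cell = +0.15 − (-0.13) = 0.28 V.
Balancing electrons gives n = 2; the reaction quotient is Q = [Pb²⁺]·[Sn²⁺]/[Sn⁴⁺] = 0.0330.
At 25 °C, E = E° − (0.0592/n) log Q = 0.28 − (0.0592/2)(-1.481) = 0.280 + 0.044 = 0.324 V.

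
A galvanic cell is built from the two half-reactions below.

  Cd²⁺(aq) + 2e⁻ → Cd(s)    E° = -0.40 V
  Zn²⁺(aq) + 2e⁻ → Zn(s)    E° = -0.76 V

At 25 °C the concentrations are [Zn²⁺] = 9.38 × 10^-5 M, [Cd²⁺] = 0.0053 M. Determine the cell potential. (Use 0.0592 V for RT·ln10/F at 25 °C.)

The Cd²⁺/Cd couple has the higher reduction potential and acts as the cathode, so E°_cell = -0.40 − (-0.76) = 0.36 V.
Balancing electrons gives n = 2; the reaction quotient is Q = [Zn²⁺]/[Cd²⁺] = 0.0177.
At 25 °C, E = E° − (0.0592/n) log Q = 0.36 − (0.0592/2)(-1.752) = 0.360 + 0.052 = 0.412 V.

0.412 V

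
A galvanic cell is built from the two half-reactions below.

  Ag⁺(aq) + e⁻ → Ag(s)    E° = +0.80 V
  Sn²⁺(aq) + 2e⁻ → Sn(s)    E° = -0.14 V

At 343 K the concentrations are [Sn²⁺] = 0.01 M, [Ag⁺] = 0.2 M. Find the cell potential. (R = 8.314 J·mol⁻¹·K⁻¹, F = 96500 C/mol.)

The Ag⁺/Ag couple has the higher reduction potential and acts as the cathode, so E°_cell = +0.80 − (-0.14) = 0.94 V.
Balancing electrons gives n = 2; the reaction quotient is Q = [Sn²⁺]/[Ag⁺]^2 = 0.250.
E = E° − (RT/nF) ln Q = 0.94 − (8.314×343)/(2×96500) × (-1.386) = 0.940 + 0.020 = 0.960 V.

0.960 V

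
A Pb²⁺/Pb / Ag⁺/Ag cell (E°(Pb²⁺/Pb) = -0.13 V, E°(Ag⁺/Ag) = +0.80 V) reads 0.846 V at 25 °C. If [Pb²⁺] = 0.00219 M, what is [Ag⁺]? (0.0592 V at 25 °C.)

From the Nernst equation, log Q = n(E° − E)/0.0592 = 2(0.93 − 0.846)/0.0592 = 2.838, so Q = 688.
With Q = [Pb²⁺]/[Ag⁺]^2 and the known concentrations, [Ag⁺]^2 in the denominator gives [Ag⁺] = 0.0018 M.

0.0018 M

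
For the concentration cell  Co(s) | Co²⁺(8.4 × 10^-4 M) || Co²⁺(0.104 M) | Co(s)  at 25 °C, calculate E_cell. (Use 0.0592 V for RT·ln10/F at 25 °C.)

Both half-cells are Co²⁺/Co, so E°_cell = 0. The concentrated side is the cathode; the cell reaction moves Co²⁺ from high to low concentration with n = 2.
Q = [Co²⁺]_dilute/[Co²⁺]_conc = 8.4 × 10^-4/0.104 = 0.00808.
E = 0 − (0.0592/2) log Q = −(0.0592/2)(-2.093) = 0.0620 V.

0.062 V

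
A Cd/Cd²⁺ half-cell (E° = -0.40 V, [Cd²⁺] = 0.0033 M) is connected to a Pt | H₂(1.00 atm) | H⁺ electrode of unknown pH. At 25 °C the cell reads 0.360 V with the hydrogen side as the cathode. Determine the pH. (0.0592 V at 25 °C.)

pH = 1.92

E°_cell = 0.40 V and n = 2.
log Q = n(E° − E)/0.0592 = 2×(0.40 − 0.360)/0.0592 = 1.351.
With Q = [Cd²⁺]·P(H₂) / [H⁺]^2, solving for [H⁺] gives log[H⁺] = -1.916, so pH = 1.92.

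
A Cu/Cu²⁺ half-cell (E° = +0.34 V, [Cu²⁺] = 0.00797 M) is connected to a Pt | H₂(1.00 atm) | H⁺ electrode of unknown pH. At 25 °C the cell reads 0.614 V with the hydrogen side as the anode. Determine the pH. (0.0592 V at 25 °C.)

pH = 5.68

E°_cell = 0.34 V and n = 2.
log Q = n(E° − E)/0.0592 = 2×(0.34 − 0.614)/0.0592 = -9.257.
With Q = [H⁺]^2 / ([Cu²⁺]·P(H₂)), solving for [H⁺] gives log[H⁺] = -5.678, so pH = 5.68.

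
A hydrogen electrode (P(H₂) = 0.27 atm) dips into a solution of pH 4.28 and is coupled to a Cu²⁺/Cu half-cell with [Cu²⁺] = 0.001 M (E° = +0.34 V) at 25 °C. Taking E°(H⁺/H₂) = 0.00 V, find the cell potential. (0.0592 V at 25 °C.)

0.49 V

The Cu²⁺/Cu couple is the cathode, so E°_cell = 0.34 V; n = 2.
[H⁺] = 10^(−4.28) = 5.2 × 10^-5 M, and Q = [H⁺]^2 / ([Cu²⁺]·P(H₂)) = 1.02 × 10^-5.
E = E° − (0.0592/2) log Q = 0.34 − (0.0592/2)(-4.991) = 0.488 V.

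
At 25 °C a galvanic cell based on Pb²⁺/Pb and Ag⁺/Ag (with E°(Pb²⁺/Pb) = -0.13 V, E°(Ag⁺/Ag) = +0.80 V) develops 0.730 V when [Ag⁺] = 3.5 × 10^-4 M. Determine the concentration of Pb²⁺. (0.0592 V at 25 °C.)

From the Nernst equation, log Q = n(E° − E)/0.0592 = 2(0.93 − 0.730)/0.0592 = 6.757, so Q = 5.71 × 10^6.
With Q = [Pb²⁺]/[Ag⁺]^2 and the known concentrations, [Pb²⁺] in the numerator gives [Pb²⁺] = 0.7 M.

0.7 M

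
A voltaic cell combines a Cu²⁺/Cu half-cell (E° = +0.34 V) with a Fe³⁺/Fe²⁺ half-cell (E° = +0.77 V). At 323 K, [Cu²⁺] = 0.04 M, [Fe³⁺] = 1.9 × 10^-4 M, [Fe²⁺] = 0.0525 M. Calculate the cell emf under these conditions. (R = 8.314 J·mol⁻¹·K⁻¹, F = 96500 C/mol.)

0.318 V

The Fe³⁺/Fe²⁺ couple has the higher reduction potential and acts as the cathode, so E°_cell = +0.77 − (+0.34) = 0.43 V.
Balancing electrons gives n = 2; the reaction quotient is Q = [Cu²⁺]·[Fe²⁺]^2/[Fe³⁺]^2 = 3050.
E = E° − (RT/nF) ln Q = 0.43 − (8.314×323)/(2×96500) × (8.024) = 0.430 − 0.112 = 0.318 V.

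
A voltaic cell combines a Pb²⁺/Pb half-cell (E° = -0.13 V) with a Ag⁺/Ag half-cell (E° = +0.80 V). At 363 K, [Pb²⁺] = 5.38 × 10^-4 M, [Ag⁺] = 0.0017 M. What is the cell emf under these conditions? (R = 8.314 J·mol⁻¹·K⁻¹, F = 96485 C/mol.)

0.848 V

The Ag⁺/Ag couple has the higher reduction potential and acts as the cathode, so E°_cell = +0.80 − (-0.13) = 0.93 V.
Balancing electrons gives n = 2; the reaction quotient is Q = [Pb²⁺]/[Ag⁺]^2 = 186.
E = E° − (RT/nF) ln Q = 0.93 − (8.314×363)/(2×96485) × (5.227) = 0.930 − 0.082 = 0.848 V.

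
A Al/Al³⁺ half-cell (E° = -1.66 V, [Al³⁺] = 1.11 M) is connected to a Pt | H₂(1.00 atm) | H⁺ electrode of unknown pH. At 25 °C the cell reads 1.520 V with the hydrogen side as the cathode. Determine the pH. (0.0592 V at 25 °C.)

pH = 2.35

E°_cell = 1.66 V and n = 6.
log Q = n(E° − E)/0.0592 = 6×(1.66 − 1.520)/0.0592 = 14.189.
With Q = [Al³⁺]^2·P(H₂)^3 / [H⁺]^6, solving for [H⁺] gives log[H⁺] = -2.350, so pH = 2.35.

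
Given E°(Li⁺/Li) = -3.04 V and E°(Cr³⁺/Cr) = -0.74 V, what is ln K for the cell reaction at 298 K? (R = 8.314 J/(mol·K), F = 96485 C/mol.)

E°_cell = -0.74 − (-3.04) = 2.30 V, with n = 3 electrons transferred.
At equilibrium E = 0, so the Nernst equation gives ln K = nFE°/RT = (3)(96485)(2.30)/((8.314)(298)) = 268.71.

ln K = 268.7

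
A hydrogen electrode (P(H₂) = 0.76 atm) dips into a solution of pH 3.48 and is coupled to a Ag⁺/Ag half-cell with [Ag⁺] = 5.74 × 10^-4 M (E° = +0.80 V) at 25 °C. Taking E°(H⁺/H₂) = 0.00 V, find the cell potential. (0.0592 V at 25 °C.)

0.81 V

The Ag⁺/Ag couple is the cathode, so E°_cell = 0.80 V; n = 2.
[H⁺] = 10^(−3.48) = 3.3 × 10^-4 M, and Q = [H⁺]^2 / ([Ag⁺]^2·P(H₂)) = 0.438.
E = E° − (0.0592/2) log Q = 0.80 − (0.0592/2)(-0.359) = 0.811 V.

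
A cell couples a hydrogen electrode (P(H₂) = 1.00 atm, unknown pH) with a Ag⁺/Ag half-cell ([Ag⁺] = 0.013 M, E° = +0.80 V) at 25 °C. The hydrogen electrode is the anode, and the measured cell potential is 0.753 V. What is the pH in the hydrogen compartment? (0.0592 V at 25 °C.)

E°_cell = 0.80 V and n = 2.
log Q = n(E° − E)/0.0592 = 2×(0.80 − 0.753)/0.0592 = 1.588.
With Q = [H⁺]^2 / ([Ag⁺]^2·P(H₂)), solving for [H⁺] gives log[H⁺] = -1.092, so pH = 1.09.

pH = 1.09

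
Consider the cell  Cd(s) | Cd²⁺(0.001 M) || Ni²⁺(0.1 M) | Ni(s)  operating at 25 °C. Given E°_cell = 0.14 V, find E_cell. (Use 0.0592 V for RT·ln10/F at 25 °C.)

Balancing electrons gives n = 2; the reaction quotient is Q = [Cd²⁺]/[Ni²⁺] = 0.0100.
At 25 °C, E = E° − (0.0592/n) log Q = 0.14 − (0.0592/2)(-2.000) = 0.140 + 0.059 = 0.199 V.

0.199 V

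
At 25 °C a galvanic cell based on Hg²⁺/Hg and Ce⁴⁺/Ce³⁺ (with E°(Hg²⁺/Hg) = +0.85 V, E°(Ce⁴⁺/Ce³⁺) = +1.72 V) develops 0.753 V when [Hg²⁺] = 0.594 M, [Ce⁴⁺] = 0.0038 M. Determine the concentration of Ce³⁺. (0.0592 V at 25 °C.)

0.47 M

From the Nernst equation, log Q = n(E° − E)/0.0592 = 2(0.87 − 0.753)/0.0592 = 3.953, so Q = 8970.
With Q = [Hg²⁺]·[Ce³⁺]^2/[Ce⁴⁺]^2 and the known concentrations, [Ce³⁺]^2 in the numerator gives [Ce³⁺] = 0.47 M.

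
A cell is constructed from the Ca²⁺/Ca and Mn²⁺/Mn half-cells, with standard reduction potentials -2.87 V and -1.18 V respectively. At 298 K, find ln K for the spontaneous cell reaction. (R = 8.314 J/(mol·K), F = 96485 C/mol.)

E°_cell = -1.18 − (-2.87) = 1.69 V, with n = 2 electrons transferred.
At equilibrium E = 0, so the Nernst equation gives ln K = nFE°/RT = (2)(96485)(1.69)/((8.314)(298)) = 131.63.

ln K = 131.6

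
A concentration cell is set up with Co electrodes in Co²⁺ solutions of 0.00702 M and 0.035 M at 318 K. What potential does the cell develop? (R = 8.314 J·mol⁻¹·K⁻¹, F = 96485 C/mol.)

0.022 V

Both half-cells are Co²⁺/Co, so E°_cell = 0. The concentrated side is the cathode; the cell reaction moves Co²⁺ from high to low concentration with n = 2.
Q = [Co²⁺]_dilute/[Co²⁺]_conc = 0.00702/0.035 = 0.201.
E = 0 − (RT/nF) ln Q = −((8.314×318)/(2×96485))(-1.607) = 0.0220 V.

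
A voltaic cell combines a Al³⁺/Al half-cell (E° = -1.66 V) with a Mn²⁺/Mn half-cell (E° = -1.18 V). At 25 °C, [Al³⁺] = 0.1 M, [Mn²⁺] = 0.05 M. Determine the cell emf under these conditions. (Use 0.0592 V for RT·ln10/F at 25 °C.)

The Mn²⁺/Mn couple has the higher reduction potential and acts as the cathode, so E°_cell = -1.18 − (-1.66) = 0.48 V.
Balancing electrons gives n = 6; the reaction quotient is Q = [Al³⁺]^2/[Mn²⁺]^3 = 80.0.
At 25 °C, E = E° − (0.0592/n) log Q = 0.48 − (0.0592/6)(1.903) = 0.480 − 0.019 = 0.461 V.

0.461 V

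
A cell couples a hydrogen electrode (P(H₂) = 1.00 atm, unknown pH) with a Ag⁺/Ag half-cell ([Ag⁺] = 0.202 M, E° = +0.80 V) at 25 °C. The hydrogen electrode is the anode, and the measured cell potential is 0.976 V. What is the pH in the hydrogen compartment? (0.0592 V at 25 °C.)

E°_cell = 0.80 V and n = 2.
log Q = n(E° − E)/0.0592 = 2×(0.80 − 0.976)/0.0592 = -5.946.
With Q = [H⁺]^2 / ([Ag⁺]^2·P(H₂)), solving for [H⁺] gives log[H⁺] = -3.668, so pH = 3.67.

pH = 3.67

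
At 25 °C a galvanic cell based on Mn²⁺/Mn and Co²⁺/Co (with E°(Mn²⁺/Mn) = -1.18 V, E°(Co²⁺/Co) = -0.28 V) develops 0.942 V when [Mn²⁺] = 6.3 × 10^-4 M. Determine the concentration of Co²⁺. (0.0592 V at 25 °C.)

0.017 M

From the Nernst equation, log Q = n(E° − E)/0.0592 = 2(0.90 − 0.942)/0.0592 = -1.419, so Q = 0.0381.
With Q = [Mn²⁺]/[Co²⁺] and the known concentrations, [Co²⁺] in the denominator gives [Co²⁺] = 0.017 M.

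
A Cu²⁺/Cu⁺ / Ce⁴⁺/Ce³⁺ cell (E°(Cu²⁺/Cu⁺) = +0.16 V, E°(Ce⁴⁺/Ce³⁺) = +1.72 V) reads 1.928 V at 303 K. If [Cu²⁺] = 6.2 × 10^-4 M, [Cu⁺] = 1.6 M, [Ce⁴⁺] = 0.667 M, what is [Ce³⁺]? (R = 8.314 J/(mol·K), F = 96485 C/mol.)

From the Nernst equation, ln Q = nF(E° − E)/RT = 1×96485×(1.56 − 1.928)/(8.314×303) = -14.095, so Q = 7.56 × 10^-7.
With Q = [Cu²⁺]·[Ce³⁺]/([Cu⁺]·[Ce⁴⁺]) and the known concentrations, [Ce³⁺] in the numerator gives [Ce³⁺] = 0.0013 M.

0.0013 M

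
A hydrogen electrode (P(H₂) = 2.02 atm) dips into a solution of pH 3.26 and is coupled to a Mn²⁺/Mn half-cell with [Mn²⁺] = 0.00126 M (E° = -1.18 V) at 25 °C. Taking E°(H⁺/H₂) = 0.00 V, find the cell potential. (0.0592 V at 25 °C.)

1.06 V

The hydrogen couple is the cathode, so E°_cell = 1.18 V; n = 2.
[H⁺] = 10^(−3.26) = 5.5 × 10^-4 M, and Q = [Mn²⁺]·P(H₂) / [H⁺]^2 = 8430.
E = E° − (0.0592/2) log Q = 1.18 − (0.0592/2)(3.926) = 1.064 V.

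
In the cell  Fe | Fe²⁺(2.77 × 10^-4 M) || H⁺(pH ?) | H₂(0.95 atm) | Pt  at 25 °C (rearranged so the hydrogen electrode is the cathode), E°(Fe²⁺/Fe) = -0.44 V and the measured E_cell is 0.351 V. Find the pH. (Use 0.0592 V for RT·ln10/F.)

pH = 3.29

E°_cell = 0.44 V and n = 2.
log Q = n(E° − E)/0.0592 = 2×(0.44 − 0.351)/0.0592 = 3.007.
With Q = [Fe²⁺]·P(H₂) / [H⁺]^2, solving for [H⁺] gives log[H⁺] = -3.293, so pH = 3.29.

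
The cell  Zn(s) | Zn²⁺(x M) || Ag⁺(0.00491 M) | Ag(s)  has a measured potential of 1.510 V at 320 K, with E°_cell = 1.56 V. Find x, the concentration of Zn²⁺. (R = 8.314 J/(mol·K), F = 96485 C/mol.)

9.1 × 10^-4 M

From the Nernst equation, ln Q = nF(E° − E)/RT = 2×96485×(1.56 − 1.510)/(8.314×320) = 3.627, so Q = 37.6.
With Q = [Zn²⁺]/[Ag⁺]^2 and the known concentrations, [Zn²⁺] in the numerator gives [Zn²⁺] = 9.1 × 10^-4 M.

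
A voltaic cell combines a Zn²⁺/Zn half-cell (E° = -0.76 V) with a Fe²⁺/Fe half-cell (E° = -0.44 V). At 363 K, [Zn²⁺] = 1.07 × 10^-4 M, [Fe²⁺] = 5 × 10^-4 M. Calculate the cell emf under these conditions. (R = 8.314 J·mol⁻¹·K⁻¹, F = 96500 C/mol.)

0.344 V

The Fe²⁺/Fe couple has the higher reduction potential and acts as the cathode, so E°_cell = -0.44 − (-0.76) = 0.32 V.
Balancing electrons gives n = 2; the reaction quotient is Q = [Zn²⁺]/[Fe²⁺] = 0.214.
E = E° − (RT/nF) ln Q = 0.32 − (8.314×363)/(2×96500) × (-1.542) = 0.320 + 0.024 = 0.344 V.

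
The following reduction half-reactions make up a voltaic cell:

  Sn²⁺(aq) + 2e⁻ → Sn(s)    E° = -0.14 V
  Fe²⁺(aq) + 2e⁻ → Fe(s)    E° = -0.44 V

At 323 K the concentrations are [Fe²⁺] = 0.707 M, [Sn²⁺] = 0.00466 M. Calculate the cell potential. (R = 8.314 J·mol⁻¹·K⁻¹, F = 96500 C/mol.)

The Sn²⁺/Sn couple has the higher reduction potential and acts as the cathode, so E°_cell = -0.14 − (-0.44) = 0.30 V.
Balancing electrons gives n = 2; the reaction quotient is Q = [Fe²⁺]/[Sn²⁺] = 152.
E = E° − (RT/nF) ln Q = 0.30 − (8.314×323)/(2×96500) × (5.022) = 0.300 − 0.070 = 0.230 V.

0.230 V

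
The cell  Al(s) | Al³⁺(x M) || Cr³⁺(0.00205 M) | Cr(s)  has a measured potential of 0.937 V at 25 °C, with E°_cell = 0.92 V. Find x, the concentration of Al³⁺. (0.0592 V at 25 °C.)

From the Nernst equation, log Q = n(E° − E)/0.0592 = 3(0.92 − 0.937)/0.0592 = -0.861, so Q = 0.138.
With Q = [Al³⁺]/[Cr³⁺] and the known concentrations, [Al³⁺] in the numerator gives [Al³⁺] = 2.8 × 10^-4 M.

2.8 × 10^-4 M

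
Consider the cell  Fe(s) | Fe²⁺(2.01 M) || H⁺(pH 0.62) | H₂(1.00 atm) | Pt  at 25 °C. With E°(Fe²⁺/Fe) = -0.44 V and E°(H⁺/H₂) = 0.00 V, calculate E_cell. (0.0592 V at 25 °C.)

The hydrogen couple is the cathode, so E°_cell = 0.44 V; n = 2.
[H⁺] = 10^(−0.62) = 0.24 M, and Q = [Fe²⁺]·P(H₂) / [H⁺]^2 = 34.9.
E = E° − (0.0592/2) log Q = 0.44 − (0.0592/2)(1.543) = 0.394 V.

0.39 V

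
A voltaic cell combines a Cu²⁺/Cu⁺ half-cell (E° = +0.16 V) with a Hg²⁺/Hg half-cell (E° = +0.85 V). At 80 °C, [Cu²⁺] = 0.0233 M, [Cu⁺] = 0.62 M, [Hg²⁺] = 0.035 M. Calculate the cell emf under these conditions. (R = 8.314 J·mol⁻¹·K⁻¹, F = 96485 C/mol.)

0.739 V

The Hg²⁺/Hg couple has the higher reduction potential and acts as the cathode, so E°_cell = +0.85 − (+0.16) = 0.69 V.
Balancing electrons gives n = 2; the reaction quotient is Q = [Cu²⁺]^2/([Cu⁺]^2·[Hg²⁺]) = 0.0404.
E = E° − (RT/nF) ln Q = 0.69 − (8.314×353)/(2×96485) × (-3.210) = 0.690 + 0.049 = 0.739 V.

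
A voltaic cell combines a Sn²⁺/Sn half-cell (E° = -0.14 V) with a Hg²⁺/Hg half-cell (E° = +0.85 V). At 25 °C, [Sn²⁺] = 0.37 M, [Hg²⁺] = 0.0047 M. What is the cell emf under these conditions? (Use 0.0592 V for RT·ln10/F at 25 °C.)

0.934 V

The Hg²⁺/Hg couple has the higher reduction potential and acts as the cathode, so E°_cell = +0.85 − (-0.14) = 0.99 V.
Balancing electrons gives n = 2; the reaction quotient is Q = [Sn²⁺]/[Hg²⁺] = 78.7.
At 25 °C, E = E° − (0.0592/n) log Q = 0.99 − (0.0592/2)(1.896) = 0.990 − 0.056 = 0.934 V.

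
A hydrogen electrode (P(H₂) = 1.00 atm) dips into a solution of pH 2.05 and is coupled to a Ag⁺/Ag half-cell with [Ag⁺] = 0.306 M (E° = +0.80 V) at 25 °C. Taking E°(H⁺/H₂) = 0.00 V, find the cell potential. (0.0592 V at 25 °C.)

0.89 V

The Ag⁺/Ag couple is the cathode, so E°_cell = 0.80 V; n = 2.
[H⁺] = 10^(−2.05) = 0.0089 M, and Q = [H⁺]^2 / ([Ag⁺]^2·P(H₂)) = 8.48 × 10^-4.
E = E° − (0.0592/2) log Q = 0.80 − (0.0592/2)(-3.071) = 0.891 V.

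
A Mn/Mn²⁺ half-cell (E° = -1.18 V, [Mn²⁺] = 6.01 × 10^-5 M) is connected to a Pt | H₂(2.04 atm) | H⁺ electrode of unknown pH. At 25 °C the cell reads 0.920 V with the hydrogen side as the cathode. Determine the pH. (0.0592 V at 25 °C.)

pH = 6.35

E°_cell = 1.18 V and n = 2.
log Q = n(E° − E)/0.0592 = 2×(1.18 − 0.920)/0.0592 = 8.784.
With Q = [Mn²⁺]·P(H₂) / [H⁺]^2, solving for [H⁺] gives log[H⁺] = -6.348, so pH = 6.35.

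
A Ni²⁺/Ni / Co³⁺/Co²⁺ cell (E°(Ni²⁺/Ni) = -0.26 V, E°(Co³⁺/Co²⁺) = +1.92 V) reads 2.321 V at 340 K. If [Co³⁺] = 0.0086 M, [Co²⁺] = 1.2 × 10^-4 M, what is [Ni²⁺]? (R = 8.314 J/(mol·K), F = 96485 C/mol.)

From the Nernst equation, ln Q = nF(E° − E)/RT = 2×96485×(2.18 − 2.321)/(8.314×340) = -9.625, so Q = 6.6 × 10^-5.
With Q = [Ni²⁺]·[Co²⁺]^2/[Co³⁺]^2 and the known concentrations, [Ni²⁺] in the numerator gives [Ni²⁺] = 0.34 M.

0.34 M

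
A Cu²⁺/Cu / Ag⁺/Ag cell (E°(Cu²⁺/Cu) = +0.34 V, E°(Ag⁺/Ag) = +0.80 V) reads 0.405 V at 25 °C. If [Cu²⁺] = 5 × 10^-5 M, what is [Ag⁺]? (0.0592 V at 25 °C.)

From the Nernst equation, log Q = n(E° − E)/0.0592 = 2(0.46 − 0.405)/0.0592 = 1.858, so Q = 72.1.
With Q = [Cu²⁺]/[Ag⁺]^2 and the known concentrations, [Ag⁺]^2 in the denominator gives [Ag⁺] = 8.3 × 10^-4 M.

8.3 × 10^-4 M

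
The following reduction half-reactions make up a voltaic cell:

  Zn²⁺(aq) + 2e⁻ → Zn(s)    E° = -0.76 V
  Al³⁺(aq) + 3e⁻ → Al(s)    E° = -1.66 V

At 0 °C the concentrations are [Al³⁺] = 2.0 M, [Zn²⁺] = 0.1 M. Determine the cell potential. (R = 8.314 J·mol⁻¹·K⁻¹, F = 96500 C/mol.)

0.867 V

The Zn²⁺/Zn couple has the higher reduction potential and acts as the cathode, so E°_cell = -0.76 − (-1.66) = 0.90 V.
Balancing electrons gives n = 6; the reaction quotient is Q = [Al³⁺]^2/[Zn²⁺]^3 = 4000.
E = E° − (RT/nF) ln Q = 0.90 − (8.314×273)/(6×96500) × (8.294) = 0.900 − 0.033 = 0.867 V.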